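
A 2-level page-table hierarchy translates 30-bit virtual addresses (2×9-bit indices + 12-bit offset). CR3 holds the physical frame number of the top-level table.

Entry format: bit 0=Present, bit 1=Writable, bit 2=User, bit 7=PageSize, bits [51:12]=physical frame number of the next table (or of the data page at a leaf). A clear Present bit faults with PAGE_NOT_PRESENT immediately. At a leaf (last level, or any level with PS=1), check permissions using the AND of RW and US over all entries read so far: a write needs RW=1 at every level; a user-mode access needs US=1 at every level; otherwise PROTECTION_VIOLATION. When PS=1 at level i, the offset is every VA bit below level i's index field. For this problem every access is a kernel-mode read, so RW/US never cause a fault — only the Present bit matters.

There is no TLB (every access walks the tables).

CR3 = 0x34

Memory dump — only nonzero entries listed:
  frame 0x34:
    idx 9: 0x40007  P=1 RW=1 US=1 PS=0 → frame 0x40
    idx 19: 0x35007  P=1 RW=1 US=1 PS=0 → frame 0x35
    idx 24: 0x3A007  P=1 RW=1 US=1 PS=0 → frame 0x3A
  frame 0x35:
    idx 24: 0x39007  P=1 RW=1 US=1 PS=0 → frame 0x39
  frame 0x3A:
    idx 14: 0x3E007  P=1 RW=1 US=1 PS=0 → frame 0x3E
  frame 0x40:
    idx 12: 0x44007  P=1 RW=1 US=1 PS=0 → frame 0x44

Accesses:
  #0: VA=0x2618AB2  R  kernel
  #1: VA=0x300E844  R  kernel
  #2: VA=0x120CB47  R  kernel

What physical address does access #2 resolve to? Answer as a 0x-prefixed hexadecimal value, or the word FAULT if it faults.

Trace:
#0 VA=0x2618AB2 (r,kernel):
  L0: frame=0x34 idx=19 entry=0x35007 [P=1 RW=1 US=1 PS=0]
  L1: frame=0x35 idx=24 entry=0x39007 [P=1 RW=1 US=1 PS=0]
  ✓ 0x39AB2  — 2 lookups
#1 VA=0x300E844 (r,kernel):
  L0: frame=0x34 idx=24 entry=0x3A007 [P=1 RW=1 US=1 PS=0]
  L1: frame=0x3A idx=14 entry=0x3E007 [P=1 RW=1 US=1 PS=0]
  ✓ 0x3E844  — 2 lookups
#2 VA=0x120CB47 (r,kernel):
  L0: frame=0x34 idx=9 entry=0x40007 [P=1 RW=1 US=1 PS=0]
  L1: frame=0x40 idx=12 entry=0x44007 [P=1 RW=1 US=1 PS=0]
  ✓ 0x44B47  — 2 lookups

Access #2 PA: 0x44B47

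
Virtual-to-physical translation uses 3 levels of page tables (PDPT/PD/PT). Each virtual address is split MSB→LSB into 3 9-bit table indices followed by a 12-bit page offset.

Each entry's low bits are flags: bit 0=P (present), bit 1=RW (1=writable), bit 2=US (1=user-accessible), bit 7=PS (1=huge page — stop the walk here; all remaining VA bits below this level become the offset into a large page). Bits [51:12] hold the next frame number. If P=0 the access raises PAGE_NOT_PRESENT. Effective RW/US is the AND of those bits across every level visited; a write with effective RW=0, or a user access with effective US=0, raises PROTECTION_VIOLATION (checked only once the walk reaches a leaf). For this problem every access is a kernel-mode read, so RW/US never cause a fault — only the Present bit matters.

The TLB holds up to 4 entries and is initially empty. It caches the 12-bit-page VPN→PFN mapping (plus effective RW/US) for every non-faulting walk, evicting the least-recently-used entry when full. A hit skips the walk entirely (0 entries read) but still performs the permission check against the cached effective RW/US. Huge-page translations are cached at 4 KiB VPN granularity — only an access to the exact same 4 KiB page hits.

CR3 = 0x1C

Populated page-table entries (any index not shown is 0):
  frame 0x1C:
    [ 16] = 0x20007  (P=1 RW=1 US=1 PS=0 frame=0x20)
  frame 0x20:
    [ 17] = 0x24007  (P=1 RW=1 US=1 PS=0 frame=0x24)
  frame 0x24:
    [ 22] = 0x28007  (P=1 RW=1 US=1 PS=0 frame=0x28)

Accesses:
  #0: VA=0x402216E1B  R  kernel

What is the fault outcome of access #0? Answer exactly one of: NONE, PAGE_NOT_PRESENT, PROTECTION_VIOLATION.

Per-access translation:
#0 VA=0x402216E1B (r,kernel):
  [0] read 0x1C idx=16: raw=0x20007 flags P=1 W=1 U=1 S=0
  [1] read 0x20 idx=17: raw=0x24007 flags P=1 W=1 U=1 S=0
  [2] read 0x24 idx=22: raw=0x28007 flags P=1 W=1 U=1 S=0
  ⇒ phys 0x28E1B  [3 reads]

Access #0 fault: NONE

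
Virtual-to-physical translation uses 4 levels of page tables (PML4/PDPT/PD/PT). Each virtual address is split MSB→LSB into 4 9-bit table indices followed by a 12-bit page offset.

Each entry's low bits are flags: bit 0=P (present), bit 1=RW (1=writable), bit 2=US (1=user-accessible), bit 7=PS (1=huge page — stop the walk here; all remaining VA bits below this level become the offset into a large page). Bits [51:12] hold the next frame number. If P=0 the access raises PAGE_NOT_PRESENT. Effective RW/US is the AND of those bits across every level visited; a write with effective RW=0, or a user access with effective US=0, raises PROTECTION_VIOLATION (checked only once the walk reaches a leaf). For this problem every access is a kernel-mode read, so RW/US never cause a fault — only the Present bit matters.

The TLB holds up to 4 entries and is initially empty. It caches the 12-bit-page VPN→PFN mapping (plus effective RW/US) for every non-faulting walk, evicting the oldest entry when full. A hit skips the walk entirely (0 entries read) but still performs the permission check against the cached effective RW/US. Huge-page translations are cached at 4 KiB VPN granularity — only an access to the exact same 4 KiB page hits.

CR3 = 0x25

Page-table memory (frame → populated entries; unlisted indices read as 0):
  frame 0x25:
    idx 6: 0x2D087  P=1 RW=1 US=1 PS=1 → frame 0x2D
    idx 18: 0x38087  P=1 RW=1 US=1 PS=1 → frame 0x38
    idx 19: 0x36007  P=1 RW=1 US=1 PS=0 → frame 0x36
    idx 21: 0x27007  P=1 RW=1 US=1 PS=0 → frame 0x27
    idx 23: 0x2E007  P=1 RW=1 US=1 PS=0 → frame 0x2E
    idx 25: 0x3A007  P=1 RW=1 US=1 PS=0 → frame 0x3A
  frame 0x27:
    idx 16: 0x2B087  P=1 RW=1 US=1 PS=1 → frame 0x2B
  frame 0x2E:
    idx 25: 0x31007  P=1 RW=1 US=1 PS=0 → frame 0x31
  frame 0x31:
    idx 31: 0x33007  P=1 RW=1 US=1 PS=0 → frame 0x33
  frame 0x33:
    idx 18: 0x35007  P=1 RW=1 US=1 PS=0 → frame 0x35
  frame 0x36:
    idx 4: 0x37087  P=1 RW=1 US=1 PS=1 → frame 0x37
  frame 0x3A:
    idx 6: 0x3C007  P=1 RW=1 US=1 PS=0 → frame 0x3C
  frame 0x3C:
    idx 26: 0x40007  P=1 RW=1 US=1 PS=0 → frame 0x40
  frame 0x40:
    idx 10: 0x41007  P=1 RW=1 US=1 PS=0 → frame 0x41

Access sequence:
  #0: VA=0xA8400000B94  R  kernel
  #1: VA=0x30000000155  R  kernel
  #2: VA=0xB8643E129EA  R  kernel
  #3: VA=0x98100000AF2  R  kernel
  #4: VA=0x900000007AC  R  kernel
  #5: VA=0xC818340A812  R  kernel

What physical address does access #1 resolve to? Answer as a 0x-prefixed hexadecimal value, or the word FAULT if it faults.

Per-access translation:
#0 VA=0xA8400000B94 (r,kernel):
  L0: frame=0x25 idx=21 entry=0x27007 [P=1 RW=1 US=1 PS=0]
  L1: frame=0x27 idx=16 entry=0x2B087 [P=1 RW=1 US=1 PS=1]
  ⇒ phys 0x2BB94 (huge @L1)  [2 reads]
#1 VA=0x30000000155 (r,kernel):
  L0: frame=0x25 idx=6 entry=0x2D087 [P=1 RW=1 US=1 PS=1]
  ⇒ phys 0x2D155 (huge @L0)  [1 reads]
#2 VA=0xB8643E129EA (r,kernel):
  L0: frame=0x25 idx=23 entry=0x2E007 [P=1 RW=1 US=1 PS=0]
  L1: frame=0x2E idx=25 entry=0x31007 [P=1 RW=1 US=1 PS=0]
  L2: frame=0x31 idx=31 entry=0x33007 [P=1 RW=1 US=1 PS=0]
  L3: frame=0x33 idx=18 entry=0x35007 [P=1 RW=1 US=1 PS=0]
  ⇒ phys 0x359EA  [4 reads]
#3 VA=0x98100000AF2 (r,kernel):
  L0: frame=0x25 idx=19 entry=0x36007 [P=1 RW=1 US=1 PS=0]
  L1: frame=0x36 idx=4 entry=0x37087 [P=1 RW=1 US=1 PS=1]
  ⇒ phys 0x37AF2 (huge @L1)  [2 reads]
#4 VA=0x900000007AC (r,kernel):
  L0: frame=0x25 idx=18 entry=0x38087 [P=1 RW=1 US=1 PS=1]
  ⇒ phys 0x387AC (huge @L0)  [1 reads]
#5 VA=0xC818340A812 (r,kernel):
  L0: frame=0x25 idx=25 entry=0x3A007 [P=1 RW=1 US=1 PS=0]
  L1: frame=0x3A idx=6 entry=0x3C007 [P=1 RW=1 US=1 PS=0]
  L2: frame=0x3C idx=26 entry=0x40007 [P=1 RW=1 US=1 PS=0]
  L3: frame=0x40 idx=10 entry=0x41007 [P=1 RW=1 US=1 PS=0]
  ⇒ phys 0x41812  [4 reads]

Access #1 PA: 0x2D155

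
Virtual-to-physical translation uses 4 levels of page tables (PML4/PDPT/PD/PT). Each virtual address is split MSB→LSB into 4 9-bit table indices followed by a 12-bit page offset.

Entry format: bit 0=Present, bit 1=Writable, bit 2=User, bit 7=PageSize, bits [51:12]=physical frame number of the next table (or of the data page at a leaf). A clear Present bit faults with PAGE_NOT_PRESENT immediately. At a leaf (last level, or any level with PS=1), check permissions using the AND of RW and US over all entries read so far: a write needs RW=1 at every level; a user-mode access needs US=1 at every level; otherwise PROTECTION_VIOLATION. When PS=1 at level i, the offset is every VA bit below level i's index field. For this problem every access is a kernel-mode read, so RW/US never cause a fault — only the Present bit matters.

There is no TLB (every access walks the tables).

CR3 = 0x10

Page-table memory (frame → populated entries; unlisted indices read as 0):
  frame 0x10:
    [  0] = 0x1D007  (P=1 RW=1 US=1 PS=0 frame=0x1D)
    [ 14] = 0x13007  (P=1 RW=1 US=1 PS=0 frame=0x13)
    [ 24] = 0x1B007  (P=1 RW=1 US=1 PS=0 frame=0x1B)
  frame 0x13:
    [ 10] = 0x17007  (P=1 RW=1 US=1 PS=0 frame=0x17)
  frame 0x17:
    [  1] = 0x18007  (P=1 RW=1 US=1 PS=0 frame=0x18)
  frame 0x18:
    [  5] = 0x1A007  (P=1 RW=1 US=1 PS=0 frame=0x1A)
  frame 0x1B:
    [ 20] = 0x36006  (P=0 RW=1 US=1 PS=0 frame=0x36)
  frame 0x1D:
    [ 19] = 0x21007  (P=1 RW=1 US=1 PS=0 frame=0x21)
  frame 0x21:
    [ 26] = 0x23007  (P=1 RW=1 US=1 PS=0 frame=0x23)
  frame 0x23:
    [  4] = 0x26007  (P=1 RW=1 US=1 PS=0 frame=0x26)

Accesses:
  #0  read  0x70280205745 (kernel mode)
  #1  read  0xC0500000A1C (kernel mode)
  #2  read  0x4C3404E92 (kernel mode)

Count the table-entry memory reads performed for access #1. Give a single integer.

Trace:
#0 VA=0x70280205745 (r,kernel):
  L0: frame=0x10 idx=14 entry=0x13007 [P=1 RW=1 US=1 PS=0]
  L1: frame=0x13 idx=10 entry=0x17007 [P=1 RW=1 US=1 PS=0]
  L2: frame=0x17 idx=1 entry=0x18007 [P=1 RW=1 US=1 PS=0]
  L3: frame=0x18 idx=5 entry=0x1A007 [P=1 RW=1 US=1 PS=0]
  → PA=0x1A745  (4 entries read)
#1 VA=0xC0500000A1C (r,kernel):
  L0: frame=0x10 idx=24 entry=0x1B007 [P=1 RW=1 US=1 PS=0]
  L1: frame=0x1B idx=20 entry=0x36006 [P=0 RW=1 US=1 PS=0]
  ⇒ fault: PAGE_NOT_PRESENT  — 2 lookups
#2 VA=0x4C3404E92 (r,kernel):
  L0: frame=0x10 idx=0 entry=0x1D007 [P=1 RW=1 US=1 PS=0]
  L1: frame=0x1D idx=19 entry=0x21007 [P=1 RW=1 US=1 PS=0]
  L2: frame=0x21 idx=26 entry=0x23007 [P=1 RW=1 US=1 PS=0]
  L3: frame=0x23 idx=4 entry=0x26007 [P=1 RW=1 US=1 PS=0]
  → PA=0x26E92  (4 entries read)

Entries read for #1: 2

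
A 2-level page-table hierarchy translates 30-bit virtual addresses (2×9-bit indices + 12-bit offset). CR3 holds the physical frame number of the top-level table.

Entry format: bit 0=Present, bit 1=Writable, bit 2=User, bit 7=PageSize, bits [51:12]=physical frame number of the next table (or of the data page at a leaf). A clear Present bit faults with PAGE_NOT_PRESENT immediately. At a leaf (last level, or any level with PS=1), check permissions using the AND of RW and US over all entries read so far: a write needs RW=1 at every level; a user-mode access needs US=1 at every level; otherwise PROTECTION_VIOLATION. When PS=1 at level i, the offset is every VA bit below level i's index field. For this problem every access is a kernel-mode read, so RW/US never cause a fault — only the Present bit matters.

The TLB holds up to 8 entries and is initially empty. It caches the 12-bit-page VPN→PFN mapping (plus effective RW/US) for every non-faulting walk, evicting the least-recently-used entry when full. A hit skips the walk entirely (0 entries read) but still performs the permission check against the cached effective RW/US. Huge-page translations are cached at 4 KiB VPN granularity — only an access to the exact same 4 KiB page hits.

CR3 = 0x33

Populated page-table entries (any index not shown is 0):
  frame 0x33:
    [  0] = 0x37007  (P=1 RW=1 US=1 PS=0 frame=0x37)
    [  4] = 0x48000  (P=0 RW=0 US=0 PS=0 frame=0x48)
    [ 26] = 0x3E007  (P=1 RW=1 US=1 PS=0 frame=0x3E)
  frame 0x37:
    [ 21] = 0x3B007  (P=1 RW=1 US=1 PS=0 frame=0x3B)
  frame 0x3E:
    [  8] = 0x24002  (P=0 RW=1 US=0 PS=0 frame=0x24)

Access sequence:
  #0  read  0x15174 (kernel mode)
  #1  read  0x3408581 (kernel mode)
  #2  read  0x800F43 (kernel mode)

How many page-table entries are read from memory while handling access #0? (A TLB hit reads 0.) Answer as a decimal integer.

Walk each access:
#0 VA=0x15174 (r,kernel):
  L0 @0x33[0] → 0x37007  P=1,RW=1,US=1,PS=0
  L1 @0x37[21] → 0x3B007  P=1,RW=1,US=1,PS=0
  ⇒ phys 0x3B174  [2 reads]
#1 VA=0x3408581 (r,kernel):
  L0 @0x33[26] → 0x3E007  P=1,RW=1,US=1,PS=0
  L1 @0x3E[8] → 0x24002  P=0,RW=1,US=0,PS=0
  → PAGE_NOT_PRESENT  (2 entries read)
#2 VA=0x800F43 (r,kernel):
  L0 @0x33[4] → 0x48000  P=0,RW=0,US=0,PS=0
  → PAGE_NOT_PRESENT  (1 entries read)

Entries read for #0: 2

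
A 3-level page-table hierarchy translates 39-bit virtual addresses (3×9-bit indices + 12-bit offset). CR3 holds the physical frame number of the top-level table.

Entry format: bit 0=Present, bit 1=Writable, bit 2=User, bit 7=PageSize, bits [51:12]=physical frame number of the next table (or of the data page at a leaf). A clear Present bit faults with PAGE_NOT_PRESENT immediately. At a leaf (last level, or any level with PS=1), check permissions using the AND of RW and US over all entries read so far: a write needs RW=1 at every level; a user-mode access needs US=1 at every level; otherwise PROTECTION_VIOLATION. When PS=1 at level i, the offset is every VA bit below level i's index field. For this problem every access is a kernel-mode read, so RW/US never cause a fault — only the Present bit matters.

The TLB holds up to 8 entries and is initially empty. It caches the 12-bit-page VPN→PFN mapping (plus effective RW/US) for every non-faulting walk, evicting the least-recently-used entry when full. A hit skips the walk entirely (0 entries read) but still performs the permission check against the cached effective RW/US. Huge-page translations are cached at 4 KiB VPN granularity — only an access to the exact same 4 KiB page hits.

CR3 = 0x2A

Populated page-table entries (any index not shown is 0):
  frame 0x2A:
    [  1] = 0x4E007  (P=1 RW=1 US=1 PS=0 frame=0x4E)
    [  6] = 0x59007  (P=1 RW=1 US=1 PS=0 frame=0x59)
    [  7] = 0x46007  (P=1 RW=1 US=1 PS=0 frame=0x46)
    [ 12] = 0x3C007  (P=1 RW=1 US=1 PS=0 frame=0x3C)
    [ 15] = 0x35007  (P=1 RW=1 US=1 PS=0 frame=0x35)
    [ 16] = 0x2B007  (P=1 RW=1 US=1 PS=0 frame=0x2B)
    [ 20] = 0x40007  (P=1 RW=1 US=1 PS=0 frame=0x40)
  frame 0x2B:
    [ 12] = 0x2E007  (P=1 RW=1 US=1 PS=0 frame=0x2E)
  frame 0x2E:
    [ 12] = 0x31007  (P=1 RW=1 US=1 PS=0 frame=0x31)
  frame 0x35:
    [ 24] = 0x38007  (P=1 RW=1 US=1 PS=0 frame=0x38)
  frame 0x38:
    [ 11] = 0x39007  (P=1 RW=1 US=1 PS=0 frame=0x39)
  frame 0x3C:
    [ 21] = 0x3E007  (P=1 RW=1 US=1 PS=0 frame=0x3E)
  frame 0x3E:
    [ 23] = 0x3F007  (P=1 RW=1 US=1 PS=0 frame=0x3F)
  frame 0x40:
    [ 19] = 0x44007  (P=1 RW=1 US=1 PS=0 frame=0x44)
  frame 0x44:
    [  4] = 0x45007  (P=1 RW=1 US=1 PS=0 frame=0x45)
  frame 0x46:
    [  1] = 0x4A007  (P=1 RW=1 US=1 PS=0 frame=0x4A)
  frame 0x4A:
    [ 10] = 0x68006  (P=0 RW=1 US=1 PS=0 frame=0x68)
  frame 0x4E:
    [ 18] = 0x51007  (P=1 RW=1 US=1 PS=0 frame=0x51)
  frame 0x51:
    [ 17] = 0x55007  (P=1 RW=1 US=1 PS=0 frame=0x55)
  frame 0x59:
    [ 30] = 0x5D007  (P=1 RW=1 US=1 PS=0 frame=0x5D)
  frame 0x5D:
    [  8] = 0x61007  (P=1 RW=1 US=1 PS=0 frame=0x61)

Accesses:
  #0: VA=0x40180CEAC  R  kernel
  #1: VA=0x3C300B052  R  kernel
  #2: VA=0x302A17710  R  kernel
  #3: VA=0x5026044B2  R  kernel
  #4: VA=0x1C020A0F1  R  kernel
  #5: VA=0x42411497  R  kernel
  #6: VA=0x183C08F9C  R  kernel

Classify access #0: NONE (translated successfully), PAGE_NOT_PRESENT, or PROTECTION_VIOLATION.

Per-access translation:
#0 VA=0x40180CEAC (r,kernel):
  L0 @0x2A[16] → 0x2B007  P=1,RW=1,US=1,PS=0
  L1 @0x2B[12] → 0x2E007  P=1,RW=1,US=1,PS=0
  L2 @0x2E[12] → 0x31007  P=1,RW=1,US=1,PS=0
  ✓ 0x31EAC  — 3 lookups
#1 VA=0x3C300B052 (r,kernel):
  L0 @0x2A[15] → 0x35007  P=1,RW=1,US=1,PS=0
  L1 @0x35[24] → 0x38007  P=1,RW=1,US=1,PS=0
  L2 @0x38[11] → 0x39007  P=1,RW=1,US=1,PS=0
  ✓ 0x39052  — 3 lookups
#2 VA=0x302A17710 (r,kernel):
  L0 @0x2A[12] → 0x3C007  P=1,RW=1,US=1,PS=0
  L1 @0x3C[21] → 0x3E007  P=1,RW=1,US=1,PS=0
  L2 @0x3E[23] → 0x3F007  P=1,RW=1,US=1,PS=0
  ✓ 0x3F710  — 3 lookups
#3 VA=0x5026044B2 (r,kernel):
  L0 @0x2A[20] → 0x40007  P=1,RW=1,US=1,PS=0
  L1 @0x40[19] → 0x44007  P=1,RW=1,US=1,PS=0
  L2 @0x44[4] → 0x45007  P=1,RW=1,US=1,PS=0
  ✓ 0x454B2  — 3 lookups
#4 VA=0x1C020A0F1 (r,kernel):
  L0 @0x2A[7] → 0x46007  P=1,RW=1,US=1,PS=0
  L1 @0x46[1] → 0x4A007  P=1,RW=1,US=1,PS=0
  L2 @0x4A[10] → 0x68006  P=0,RW=1,US=1,PS=0
  ✗ PAGE_NOT_PRESENT  [3 reads]
#5 VA=0x42411497 (r,kernel):
  L0 @0x2A[1] → 0x4E007  P=1,RW=1,US=1,PS=0
  L1 @0x4E[18] → 0x51007  P=1,RW=1,US=1,PS=0
  L2 @0x51[17] → 0x55007  P=1,RW=1,US=1,PS=0
  ✓ 0x55497  — 3 lookups
#6 VA=0x183C08F9C (r,kernel):
  L0 @0x2A[6] → 0x59007  P=1,RW=1,US=1,PS=0
  L1 @0x59[30] → 0x5D007  P=1,RW=1,US=1,PS=0
  L2 @0x5D[8] → 0x61007  P=1,RW=1,US=1,PS=0
  ✓ 0x61F9C  — 3 lookups

Access #0 fault: NONE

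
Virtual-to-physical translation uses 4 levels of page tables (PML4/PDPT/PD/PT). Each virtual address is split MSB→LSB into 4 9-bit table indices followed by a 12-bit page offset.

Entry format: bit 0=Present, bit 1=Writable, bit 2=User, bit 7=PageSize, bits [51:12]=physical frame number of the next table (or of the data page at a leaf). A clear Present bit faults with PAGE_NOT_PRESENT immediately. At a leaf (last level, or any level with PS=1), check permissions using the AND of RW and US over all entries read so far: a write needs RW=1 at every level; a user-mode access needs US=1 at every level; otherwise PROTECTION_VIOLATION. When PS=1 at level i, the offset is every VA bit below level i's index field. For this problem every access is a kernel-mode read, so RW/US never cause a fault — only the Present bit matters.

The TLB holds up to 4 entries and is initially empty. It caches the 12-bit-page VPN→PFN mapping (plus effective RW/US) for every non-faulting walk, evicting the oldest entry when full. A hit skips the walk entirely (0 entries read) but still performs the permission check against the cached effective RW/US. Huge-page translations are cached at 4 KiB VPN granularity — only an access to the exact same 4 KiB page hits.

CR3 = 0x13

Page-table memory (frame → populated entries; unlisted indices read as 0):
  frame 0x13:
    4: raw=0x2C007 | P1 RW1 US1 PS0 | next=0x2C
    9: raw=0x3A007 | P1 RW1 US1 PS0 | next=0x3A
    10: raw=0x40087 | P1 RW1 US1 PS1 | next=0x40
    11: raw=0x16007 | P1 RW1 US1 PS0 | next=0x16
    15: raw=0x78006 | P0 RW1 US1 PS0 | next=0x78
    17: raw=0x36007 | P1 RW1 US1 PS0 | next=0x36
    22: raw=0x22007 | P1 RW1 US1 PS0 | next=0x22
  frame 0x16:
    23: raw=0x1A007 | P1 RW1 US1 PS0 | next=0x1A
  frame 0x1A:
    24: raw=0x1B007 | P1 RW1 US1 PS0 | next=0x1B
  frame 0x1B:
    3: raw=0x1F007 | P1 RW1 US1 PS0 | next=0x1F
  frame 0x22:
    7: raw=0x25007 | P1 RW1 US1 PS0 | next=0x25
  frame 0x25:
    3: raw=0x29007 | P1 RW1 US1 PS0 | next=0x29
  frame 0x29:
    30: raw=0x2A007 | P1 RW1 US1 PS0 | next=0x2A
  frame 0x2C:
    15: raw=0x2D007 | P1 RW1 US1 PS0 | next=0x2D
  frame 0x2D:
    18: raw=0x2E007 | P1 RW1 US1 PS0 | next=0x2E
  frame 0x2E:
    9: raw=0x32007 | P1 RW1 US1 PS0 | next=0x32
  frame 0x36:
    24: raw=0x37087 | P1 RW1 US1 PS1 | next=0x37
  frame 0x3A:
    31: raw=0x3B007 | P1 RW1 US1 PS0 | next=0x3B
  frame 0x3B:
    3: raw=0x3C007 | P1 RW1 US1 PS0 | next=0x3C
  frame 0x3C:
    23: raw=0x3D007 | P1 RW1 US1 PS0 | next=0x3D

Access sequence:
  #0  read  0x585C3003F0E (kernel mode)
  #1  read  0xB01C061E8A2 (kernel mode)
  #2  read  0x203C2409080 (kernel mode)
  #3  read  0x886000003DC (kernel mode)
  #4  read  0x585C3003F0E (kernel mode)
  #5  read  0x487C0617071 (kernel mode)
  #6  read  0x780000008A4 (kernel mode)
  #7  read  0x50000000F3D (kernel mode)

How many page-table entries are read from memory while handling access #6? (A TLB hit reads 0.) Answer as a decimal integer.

Per-access translation:
#0 VA=0x585C3003F0E (r,kernel):
  L0 @0x13[11] → 0x16007  P=1,RW=1,US=1,PS=0
  L1 @0x16[23] → 0x1A007  P=1,RW=1,US=1,PS=0
  L2 @0x1A[24] → 0x1B007  P=1,RW=1,US=1,PS=0
  L3 @0x1B[3] → 0x1F007  P=1,RW=1,US=1,PS=0
  → PA=0x1FF0E  (4 entries read)
#1 VA=0xB01C061E8A2 (r,kernel):
  L0 @0x13[22] → 0x22007  P=1,RW=1,US=1,PS=0
  L1 @0x22[7] → 0x25007  P=1,RW=1,US=1,PS=0
  L2 @0x25[3] → 0x29007  P=1,RW=1,US=1,PS=0
  L3 @0x29[30] → 0x2A007  P=1,RW=1,US=1,PS=0
  → PA=0x2A8A2  (4 entries read)
#2 VA=0x203C2409080 (r,kernel):
  L0 @0x13[4] → 0x2C007  P=1,RW=1,US=1,PS=0
  L1 @0x2C[15] → 0x2D007  P=1,RW=1,US=1,PS=0
  L2 @0x2D[18] → 0x2E007  P=1,RW=1,US=1,PS=0
  L3 @0x2E[9] → 0x32007  P=1,RW=1,US=1,PS=0
  → PA=0x32080  (4 entries read)
#3 VA=0x886000003DC (r,kernel):
  L0 @0x13[17] → 0x36007  P=1,RW=1,US=1,PS=0
  L1 @0x36[24] → 0x37087  P=1,RW=1,US=1,PS=1
  → PA=0x373DC (huge @L1)  (2 entries read)
#4 VA=0x585C3003F0E (r,kernel):
  TLB hit vpn=0x585C3003 → PA=0x1FF0E
#5 VA=0x487C0617071 (r,kernel):
  L0 @0x13[9] → 0x3A007  P=1,RW=1,US=1,PS=0
  L1 @0x3A[31] → 0x3B007  P=1,RW=1,US=1,PS=0
  L2 @0x3B[3] → 0x3C007  P=1,RW=1,US=1,PS=0
  L3 @0x3C[23] → 0x3D007  P=1,RW=1,US=1,PS=0
  → PA=0x3D071  (4 entries read)
#6 VA=0x780000008A4 (r,kernel):
  L0 @0x13[15] → 0x78006  P=0,RW=1,US=1,PS=0
  ✗ PAGE_NOT_PRESENT  [1 reads]
#7 VA=0x50000000F3D (r,kernel):
  L0 @0x13[10] → 0x40087  P=1,RW=1,US=1,PS=1
  → PA=0x40F3D (huge @L0)  (1 entries read)

Entries read for #6: 1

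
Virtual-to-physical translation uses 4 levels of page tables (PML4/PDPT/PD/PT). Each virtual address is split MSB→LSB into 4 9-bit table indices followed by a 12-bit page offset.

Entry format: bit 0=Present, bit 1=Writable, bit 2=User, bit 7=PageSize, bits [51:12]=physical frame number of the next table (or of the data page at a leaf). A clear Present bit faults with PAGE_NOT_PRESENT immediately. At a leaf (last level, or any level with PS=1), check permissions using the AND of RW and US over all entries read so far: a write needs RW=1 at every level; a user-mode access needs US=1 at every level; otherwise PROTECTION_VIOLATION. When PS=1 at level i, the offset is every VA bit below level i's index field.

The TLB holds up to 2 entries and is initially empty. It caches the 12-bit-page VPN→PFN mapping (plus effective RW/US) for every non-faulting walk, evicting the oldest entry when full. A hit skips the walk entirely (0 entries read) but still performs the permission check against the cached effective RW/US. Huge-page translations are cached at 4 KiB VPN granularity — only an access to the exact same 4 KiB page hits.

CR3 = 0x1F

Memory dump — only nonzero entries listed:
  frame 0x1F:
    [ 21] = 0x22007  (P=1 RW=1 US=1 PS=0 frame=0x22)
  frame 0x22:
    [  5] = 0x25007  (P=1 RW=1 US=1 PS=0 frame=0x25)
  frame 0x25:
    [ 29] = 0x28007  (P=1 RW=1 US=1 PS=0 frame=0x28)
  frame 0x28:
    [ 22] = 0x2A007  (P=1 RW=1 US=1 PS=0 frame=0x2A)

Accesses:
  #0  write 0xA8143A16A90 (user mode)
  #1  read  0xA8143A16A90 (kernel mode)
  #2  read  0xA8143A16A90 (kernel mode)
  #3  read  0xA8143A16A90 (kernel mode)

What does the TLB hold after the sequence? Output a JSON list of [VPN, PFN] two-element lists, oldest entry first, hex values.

Trace:
#0 VA=0xA8143A16A90 (w,user):
  [0] read 0x1F idx=21: raw=0x22007 flags P=1 W=1 U=1 S=0
  [1] read 0x22 idx=5: raw=0x25007 flags P=1 W=1 U=1 S=0
  [2] read 0x25 idx=29: raw=0x28007 flags P=1 W=1 U=1 S=0
  [3] read 0x28 idx=22: raw=0x2A007 flags P=1 W=1 U=1 S=0
  ✓ 0x2AA90  — 4 lookups
#1 VA=0xA8143A16A90 (r,kernel):
  TLB hit vpn=0xA8143A16 → PA=0x2AA90
#2 VA=0xA8143A16A90 (r,kernel):
  TLB hit vpn=0xA8143A16 → PA=0x2AA90
#3 VA=0xA8143A16A90 (r,kernel):
  TLB hit vpn=0xA8143A16 → PA=0x2AA90

TLB: [["0xA8143A16", "0x2A"]]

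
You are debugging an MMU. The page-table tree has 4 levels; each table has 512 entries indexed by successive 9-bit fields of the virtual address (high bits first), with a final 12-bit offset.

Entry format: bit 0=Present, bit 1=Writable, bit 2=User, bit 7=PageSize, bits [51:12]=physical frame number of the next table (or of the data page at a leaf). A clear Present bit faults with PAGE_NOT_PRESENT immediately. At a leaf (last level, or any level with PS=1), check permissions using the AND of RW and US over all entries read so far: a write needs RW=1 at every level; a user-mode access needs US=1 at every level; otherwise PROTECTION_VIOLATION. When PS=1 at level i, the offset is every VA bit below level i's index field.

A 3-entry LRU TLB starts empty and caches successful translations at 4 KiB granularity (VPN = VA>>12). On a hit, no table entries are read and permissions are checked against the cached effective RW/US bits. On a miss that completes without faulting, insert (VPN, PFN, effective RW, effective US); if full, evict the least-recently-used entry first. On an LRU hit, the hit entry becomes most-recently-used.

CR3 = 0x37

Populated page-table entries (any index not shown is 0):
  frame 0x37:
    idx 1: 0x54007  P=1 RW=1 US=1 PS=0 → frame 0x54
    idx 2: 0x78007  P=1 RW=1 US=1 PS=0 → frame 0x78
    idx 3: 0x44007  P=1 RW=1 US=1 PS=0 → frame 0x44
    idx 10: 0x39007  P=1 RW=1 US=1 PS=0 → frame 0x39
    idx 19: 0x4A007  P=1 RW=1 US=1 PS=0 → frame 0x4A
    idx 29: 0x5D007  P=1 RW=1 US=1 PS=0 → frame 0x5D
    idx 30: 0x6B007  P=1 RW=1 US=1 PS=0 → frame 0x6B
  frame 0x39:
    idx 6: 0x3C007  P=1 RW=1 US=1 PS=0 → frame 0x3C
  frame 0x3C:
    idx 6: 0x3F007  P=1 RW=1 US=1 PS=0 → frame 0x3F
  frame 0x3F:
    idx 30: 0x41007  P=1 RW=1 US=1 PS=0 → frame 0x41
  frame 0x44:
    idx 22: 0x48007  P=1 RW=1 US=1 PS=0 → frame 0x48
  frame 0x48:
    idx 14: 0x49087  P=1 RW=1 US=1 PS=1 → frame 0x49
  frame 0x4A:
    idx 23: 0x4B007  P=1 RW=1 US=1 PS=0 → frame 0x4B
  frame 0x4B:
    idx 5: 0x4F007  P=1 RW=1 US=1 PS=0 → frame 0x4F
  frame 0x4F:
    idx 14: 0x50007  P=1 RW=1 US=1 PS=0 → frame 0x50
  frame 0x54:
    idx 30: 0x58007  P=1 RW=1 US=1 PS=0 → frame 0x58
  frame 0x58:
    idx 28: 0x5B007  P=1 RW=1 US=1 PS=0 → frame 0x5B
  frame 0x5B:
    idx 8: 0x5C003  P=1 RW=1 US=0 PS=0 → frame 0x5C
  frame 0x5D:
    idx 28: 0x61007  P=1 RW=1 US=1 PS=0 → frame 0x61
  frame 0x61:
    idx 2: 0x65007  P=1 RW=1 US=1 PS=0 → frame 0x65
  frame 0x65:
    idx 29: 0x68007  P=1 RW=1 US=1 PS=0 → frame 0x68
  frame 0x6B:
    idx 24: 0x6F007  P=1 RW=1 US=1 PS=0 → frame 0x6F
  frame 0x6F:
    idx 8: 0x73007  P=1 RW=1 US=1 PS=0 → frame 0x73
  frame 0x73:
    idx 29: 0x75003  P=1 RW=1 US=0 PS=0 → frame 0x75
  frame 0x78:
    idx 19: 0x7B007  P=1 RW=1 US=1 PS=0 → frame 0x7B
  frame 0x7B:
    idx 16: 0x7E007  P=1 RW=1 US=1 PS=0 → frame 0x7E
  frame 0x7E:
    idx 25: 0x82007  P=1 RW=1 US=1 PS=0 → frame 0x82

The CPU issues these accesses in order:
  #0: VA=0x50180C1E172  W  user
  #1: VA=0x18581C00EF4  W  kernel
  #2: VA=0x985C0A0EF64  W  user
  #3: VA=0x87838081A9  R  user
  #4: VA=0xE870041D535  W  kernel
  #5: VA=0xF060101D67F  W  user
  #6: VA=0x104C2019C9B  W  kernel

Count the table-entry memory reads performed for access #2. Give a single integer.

Trace:
#0 VA=0x50180C1E172 (w,user):
  L0: frame=0x37 idx=10 entry=0x39007 [P=1 RW=1 US=1 PS=0]
  L1: frame=0x39 idx=6 entry=0x3C007 [P=1 RW=1 US=1 PS=0]
  L2: frame=0x3C idx=6 entry=0x3F007 [P=1 RW=1 US=1 PS=0]
  L3: frame=0x3F idx=30 entry=0x41007 [P=1 RW=1 US=1 PS=0]
  → PA=0x41172  (4 entries read)
#1 VA=0x18581C00EF4 (w,kernel):
  L0: frame=0x37 idx=3 entry=0x44007 [P=1 RW=1 US=1 PS=0]
  L1: frame=0x44 idx=22 entry=0x48007 [P=1 RW=1 US=1 PS=0]
  L2: frame=0x48 idx=14 entry=0x49087 [P=1 RW=1 US=1 PS=1]
  → PA=0x49EF4 (huge @L2)  (3 entries read)
#2 VA=0x985C0A0EF64 (w,user):
  L0: frame=0x37 idx=19 entry=0x4A007 [P=1 RW=1 US=1 PS=0]
  L1: frame=0x4A idx=23 entry=0x4B007 [P=1 RW=1 US=1 PS=0]
  L2: frame=0x4B idx=5 entry=0x4F007 [P=1 RW=1 US=1 PS=0]
  L3: frame=0x4F idx=14 entry=0x50007 [P=1 RW=1 US=1 PS=0]
  → PA=0x50F64  (4 entries read)
#3 VA=0x87838081A9 (r,user):
  L0: frame=0x37 idx=1 entry=0x54007 [P=1 RW=1 US=1 PS=0]
  L1: frame=0x54 idx=30 entry=0x58007 [P=1 RW=1 US=1 PS=0]
  L2: frame=0x58 idx=28 entry=0x5B007 [P=1 RW=1 US=1 PS=0]
  L3: frame=0x5B idx=8 entry=0x5C003 [P=1 RW=1 US=0 PS=0]
  → PROTECTION_VIOLATION  (4 entries read)
#4 VA=0xE870041D535 (w,kernel):
  L0: frame=0x37 idx=29 entry=0x5D007 [P=1 RW=1 US=1 PS=0]
  L1: frame=0x5D idx=28 entry=0x61007 [P=1 RW=1 US=1 PS=0]
  L2: frame=0x61 idx=2 entry=0x65007 [P=1 RW=1 US=1 PS=0]
  L3: frame=0x65 idx=29 entry=0x68007 [P=1 RW=1 US=1 PS=0]
  → PA=0x68535  (4 entries read)
#5 VA=0xF060101D67F (w,user):
  L0: frame=0x37 idx=30 entry=0x6B007 [P=1 RW=1 US=1 PS=0]
  L1: frame=0x6B idx=24 entry=0x6F007 [P=1 RW=1 US=1 PS=0]
  L2: frame=0x6F idx=8 entry=0x73007 [P=1 RW=1 US=1 PS=0]
  L3: frame=0x73 idx=29 entry=0x75003 [P=1 RW=1 US=0 PS=0]
  → PROTECTION_VIOLATION  (4 entries read)
#6 VA=0x104C2019C9B (w,kernel):
  L0: frame=0x37 idx=2 entry=0x78007 [P=1 RW=1 US=1 PS=0]
  L1: frame=0x78 idx=19 entry=0x7B007 [P=1 RW=1 US=1 PS=0]
  L2: frame=0x7B idx=16 entry=0x7E007 [P=1 RW=1 US=1 PS=0]
  L3: frame=0x7E idx=25 entry=0x82007 [P=1 RW=1 US=1 PS=0]
  → PA=0x82C9B  (4 entries read)

Entries read for #2: 4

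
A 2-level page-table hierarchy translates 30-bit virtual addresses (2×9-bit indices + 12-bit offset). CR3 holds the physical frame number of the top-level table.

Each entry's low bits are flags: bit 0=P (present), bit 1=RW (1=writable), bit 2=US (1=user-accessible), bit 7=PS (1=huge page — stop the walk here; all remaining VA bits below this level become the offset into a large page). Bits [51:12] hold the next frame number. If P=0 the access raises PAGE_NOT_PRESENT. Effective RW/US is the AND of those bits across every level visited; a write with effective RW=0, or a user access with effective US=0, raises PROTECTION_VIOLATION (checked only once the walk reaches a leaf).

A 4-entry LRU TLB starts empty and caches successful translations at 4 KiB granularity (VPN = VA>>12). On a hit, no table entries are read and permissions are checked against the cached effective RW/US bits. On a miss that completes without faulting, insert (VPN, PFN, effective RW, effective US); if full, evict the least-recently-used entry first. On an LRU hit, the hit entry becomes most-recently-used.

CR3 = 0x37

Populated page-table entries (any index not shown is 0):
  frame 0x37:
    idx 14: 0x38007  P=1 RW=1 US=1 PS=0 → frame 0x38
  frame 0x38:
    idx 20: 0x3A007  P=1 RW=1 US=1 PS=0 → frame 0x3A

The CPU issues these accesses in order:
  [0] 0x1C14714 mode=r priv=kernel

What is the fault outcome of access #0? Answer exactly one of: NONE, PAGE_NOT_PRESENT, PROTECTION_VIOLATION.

Per-access translation:
#0 VA=0x1C14714 (r,kernel):
  L0 @0x37[14] → 0x38007  P=1,RW=1,US=1,PS=0
  L1 @0x38[20] → 0x3A007  P=1,RW=1,US=1,PS=0
  ⇒ phys 0x3A714  [2 reads]

Access #0 fault: NONE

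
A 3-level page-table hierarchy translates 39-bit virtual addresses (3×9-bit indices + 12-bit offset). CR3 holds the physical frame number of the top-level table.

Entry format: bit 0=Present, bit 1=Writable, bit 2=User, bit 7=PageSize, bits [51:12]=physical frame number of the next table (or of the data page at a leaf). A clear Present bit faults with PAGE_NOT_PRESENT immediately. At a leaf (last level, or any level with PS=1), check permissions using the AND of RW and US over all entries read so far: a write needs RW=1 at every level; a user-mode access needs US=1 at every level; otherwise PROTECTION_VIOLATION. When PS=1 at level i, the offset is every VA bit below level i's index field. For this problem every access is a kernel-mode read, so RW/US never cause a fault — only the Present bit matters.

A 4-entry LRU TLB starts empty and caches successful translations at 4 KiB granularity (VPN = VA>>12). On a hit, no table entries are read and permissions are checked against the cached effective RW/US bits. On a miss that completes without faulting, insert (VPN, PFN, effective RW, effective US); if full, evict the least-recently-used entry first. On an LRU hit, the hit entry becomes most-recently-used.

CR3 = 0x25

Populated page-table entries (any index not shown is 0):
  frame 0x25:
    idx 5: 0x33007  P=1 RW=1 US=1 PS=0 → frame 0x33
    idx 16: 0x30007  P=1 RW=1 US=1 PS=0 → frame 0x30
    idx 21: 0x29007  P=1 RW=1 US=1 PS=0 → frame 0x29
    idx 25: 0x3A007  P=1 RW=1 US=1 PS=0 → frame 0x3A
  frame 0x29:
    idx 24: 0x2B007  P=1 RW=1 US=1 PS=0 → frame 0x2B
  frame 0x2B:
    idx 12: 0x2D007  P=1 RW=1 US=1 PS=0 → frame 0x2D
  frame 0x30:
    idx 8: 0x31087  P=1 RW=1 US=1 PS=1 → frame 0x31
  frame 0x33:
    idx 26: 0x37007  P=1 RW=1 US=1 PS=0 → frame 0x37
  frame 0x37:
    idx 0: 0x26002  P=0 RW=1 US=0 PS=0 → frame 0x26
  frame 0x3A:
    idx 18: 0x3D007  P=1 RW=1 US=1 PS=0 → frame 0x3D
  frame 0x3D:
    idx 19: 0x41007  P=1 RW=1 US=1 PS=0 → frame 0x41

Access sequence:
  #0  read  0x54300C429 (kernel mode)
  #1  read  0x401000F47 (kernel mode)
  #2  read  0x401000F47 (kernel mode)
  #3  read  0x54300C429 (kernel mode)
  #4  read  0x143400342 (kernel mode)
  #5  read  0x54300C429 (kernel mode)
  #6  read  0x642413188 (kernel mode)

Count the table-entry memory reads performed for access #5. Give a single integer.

Per-access translation:
#0 VA=0x54300C429 (r,kernel):
  [0] read 0x25 idx=21: raw=0x29007 flags P=1 W=1 U=1 S=0
  [1] read 0x29 idx=24: raw=0x2B007 flags P=1 W=1 U=1 S=0
  [2] read 0x2B idx=12: raw=0x2D007 flags P=1 W=1 U=1 S=0
  → PA=0x2D429  (3 entries read)
#1 VA=0x401000F47 (r,kernel):
  [0] read 0x25 idx=16: raw=0x30007 flags P=1 W=1 U=1 S=0
  [1] read 0x30 idx=8: raw=0x31087 flags P=1 W=1 U=1 S=1
  → PA=0x31F47 (huge @L1)  (2 entries read)
#2 VA=0x401000F47 (r,kernel):
  TLB hit vpn=0x401000 → PA=0x31F47
#3 VA=0x54300C429 (r,kernel):
  TLB hit vpn=0x54300C → PA=0x2D429
#4 VA=0x143400342 (r,kernel):
  [0] read 0x25 idx=5: raw=0x33007 flags P=1 W=1 U=1 S=0
  [1] read 0x33 idx=26: raw=0x37007 flags P=1 W=1 U=1 S=0
  [2] read 0x37 idx=0: raw=0x26002 flags P=0 W=1 U=0 S=0
  ✗ PAGE_NOT_PRESENT  [3 reads]
#5 VA=0x54300C429 (r,kernel):
  TLB hit vpn=0x54300C → PA=0x2D429
#6 VA=0x642413188 (r,kernel):
  [0] read 0x25 idx=25: raw=0x3A007 flags P=1 W=1 U=1 S=0
  [1] read 0x3A idx=18: raw=0x3D007 flags P=1 W=1 U=1 S=0
  [2] read 0x3D idx=19: raw=0x41007 flags P=1 W=1 U=1 S=0
  → PA=0x41188  (3 entries read)

Entries read for #5: 0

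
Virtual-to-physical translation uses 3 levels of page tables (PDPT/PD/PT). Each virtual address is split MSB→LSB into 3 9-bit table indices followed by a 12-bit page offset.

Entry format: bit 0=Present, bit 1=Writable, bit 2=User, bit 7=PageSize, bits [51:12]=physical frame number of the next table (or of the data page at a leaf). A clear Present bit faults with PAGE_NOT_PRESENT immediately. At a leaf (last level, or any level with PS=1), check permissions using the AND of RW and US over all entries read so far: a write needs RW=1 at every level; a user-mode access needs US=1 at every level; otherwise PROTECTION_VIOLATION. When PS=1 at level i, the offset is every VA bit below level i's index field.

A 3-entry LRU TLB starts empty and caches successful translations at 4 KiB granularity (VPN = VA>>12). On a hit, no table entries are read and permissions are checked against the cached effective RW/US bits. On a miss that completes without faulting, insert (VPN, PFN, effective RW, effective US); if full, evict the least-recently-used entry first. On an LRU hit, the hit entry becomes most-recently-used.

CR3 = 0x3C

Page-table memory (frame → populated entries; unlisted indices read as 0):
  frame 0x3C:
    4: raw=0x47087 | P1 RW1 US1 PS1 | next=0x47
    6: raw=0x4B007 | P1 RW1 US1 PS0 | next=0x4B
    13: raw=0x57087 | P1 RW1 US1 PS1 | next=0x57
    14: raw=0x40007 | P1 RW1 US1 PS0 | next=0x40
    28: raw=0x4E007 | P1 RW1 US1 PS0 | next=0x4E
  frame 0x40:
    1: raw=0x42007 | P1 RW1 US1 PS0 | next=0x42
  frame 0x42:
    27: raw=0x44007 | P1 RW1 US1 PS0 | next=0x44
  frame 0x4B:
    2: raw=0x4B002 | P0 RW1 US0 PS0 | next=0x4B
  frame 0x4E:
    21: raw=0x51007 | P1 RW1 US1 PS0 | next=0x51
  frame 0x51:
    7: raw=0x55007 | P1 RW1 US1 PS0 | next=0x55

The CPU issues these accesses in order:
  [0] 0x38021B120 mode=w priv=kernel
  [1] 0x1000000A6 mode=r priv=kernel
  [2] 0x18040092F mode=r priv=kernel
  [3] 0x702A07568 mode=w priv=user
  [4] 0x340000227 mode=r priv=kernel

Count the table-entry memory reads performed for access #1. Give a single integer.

Walk each access:
#0 VA=0x38021B120 (w,kernel):
  lvl0: tbl 0x3C, slot 14 ⇒ 0x40007 (P1/RW1/US1/PS0)
  lvl1: tbl 0x40, slot 1 ⇒ 0x42007 (P1/RW1/US1/PS0)
  lvl2: tbl 0x42, slot 27 ⇒ 0x44007 (P1/RW1/US1/PS0)
  ✓ 0x44120  — 3 lookups
#1 VA=0x1000000A6 (r,kernel):
  lvl0: tbl 0x3C, slot 4 ⇒ 0x47087 (P1/RW1/US1/PS1)
  ✓ 0x470A6 (huge @L0)  — 1 lookups
#2 VA=0x18040092F (r,kernel):
  lvl0: tbl 0x3C, slot 6 ⇒ 0x4B007 (P1/RW1/US1/PS0)
  lvl1: tbl 0x4B, slot 2 ⇒ 0x4B002 (P0/RW1/US0/PS0)
  ✗ PAGE_NOT_PRESENT  [2 reads]
#3 VA=0x702A07568 (w,user):
  lvl0: tbl 0x3C, slot 28 ⇒ 0x4E007 (P1/RW1/US1/PS0)
  lvl1: tbl 0x4E, slot 21 ⇒ 0x51007 (P1/RW1/US1/PS0)
  lvl2: tbl 0x51, slot 7 ⇒ 0x55007 (P1/RW1/US1/PS0)
  ✓ 0x55568  — 3 lookups
#4 VA=0x340000227 (r,kernel):
  lvl0: tbl 0x3C, slot 13 ⇒ 0x57087 (P1/RW1/US1/PS1)
  ✓ 0x57227 (huge @L0)  — 1 lookups

Entries read for #1: 1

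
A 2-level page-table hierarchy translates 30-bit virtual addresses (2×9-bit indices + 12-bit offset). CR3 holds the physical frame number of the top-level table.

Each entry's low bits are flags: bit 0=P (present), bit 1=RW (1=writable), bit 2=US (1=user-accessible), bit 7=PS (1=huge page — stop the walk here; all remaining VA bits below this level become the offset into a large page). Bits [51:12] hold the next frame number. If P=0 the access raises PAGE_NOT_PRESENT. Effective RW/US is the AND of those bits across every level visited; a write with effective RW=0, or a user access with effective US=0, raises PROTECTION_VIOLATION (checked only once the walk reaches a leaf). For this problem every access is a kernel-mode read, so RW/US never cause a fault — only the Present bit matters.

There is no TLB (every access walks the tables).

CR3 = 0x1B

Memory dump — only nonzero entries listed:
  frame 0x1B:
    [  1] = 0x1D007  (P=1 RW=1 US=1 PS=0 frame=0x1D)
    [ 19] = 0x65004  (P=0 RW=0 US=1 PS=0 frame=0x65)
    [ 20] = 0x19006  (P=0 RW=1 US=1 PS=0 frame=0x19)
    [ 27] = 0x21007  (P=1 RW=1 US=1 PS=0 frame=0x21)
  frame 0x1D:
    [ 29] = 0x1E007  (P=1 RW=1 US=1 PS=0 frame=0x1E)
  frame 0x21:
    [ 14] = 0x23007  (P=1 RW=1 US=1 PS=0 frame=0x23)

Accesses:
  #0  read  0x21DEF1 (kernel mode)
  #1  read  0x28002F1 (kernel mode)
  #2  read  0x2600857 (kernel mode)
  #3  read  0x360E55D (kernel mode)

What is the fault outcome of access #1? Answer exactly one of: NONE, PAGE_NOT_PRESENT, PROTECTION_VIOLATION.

Walk each access:
#0 VA=0x21DEF1 (r,kernel):
  lvl0: tbl 0x1B, slot 1 ⇒ 0x1D007 (P1/RW1/US1/PS0)
  lvl1: tbl 0x1D, slot 29 ⇒ 0x1E007 (P1/RW1/US1/PS0)
  → PA=0x1EEF1  (2 entries read)
#1 VA=0x28002F1 (r,kernel):
  lvl0: tbl 0x1B, slot 20 ⇒ 0x19006 (P0/RW1/US1/PS0)
  ✗ PAGE_NOT_PRESENT  [1 reads]
#2 VA=0x2600857 (r,kernel):
  lvl0: tbl 0x1B, slot 19 ⇒ 0x65004 (P0/RW0/US1/PS0)
  ✗ PAGE_NOT_PRESENT  [1 reads]
#3 VA=0x360E55D (r,kernel):
  lvl0: tbl 0x1B, slot 27 ⇒ 0x21007 (P1/RW1/US1/PS0)
  lvl1: tbl 0x21, slot 14 ⇒ 0x23007 (P1/RW1/US1/PS0)
  → PA=0x2355D  (2 entries read)

Access #1 fault: PAGE_NOT_PRESENT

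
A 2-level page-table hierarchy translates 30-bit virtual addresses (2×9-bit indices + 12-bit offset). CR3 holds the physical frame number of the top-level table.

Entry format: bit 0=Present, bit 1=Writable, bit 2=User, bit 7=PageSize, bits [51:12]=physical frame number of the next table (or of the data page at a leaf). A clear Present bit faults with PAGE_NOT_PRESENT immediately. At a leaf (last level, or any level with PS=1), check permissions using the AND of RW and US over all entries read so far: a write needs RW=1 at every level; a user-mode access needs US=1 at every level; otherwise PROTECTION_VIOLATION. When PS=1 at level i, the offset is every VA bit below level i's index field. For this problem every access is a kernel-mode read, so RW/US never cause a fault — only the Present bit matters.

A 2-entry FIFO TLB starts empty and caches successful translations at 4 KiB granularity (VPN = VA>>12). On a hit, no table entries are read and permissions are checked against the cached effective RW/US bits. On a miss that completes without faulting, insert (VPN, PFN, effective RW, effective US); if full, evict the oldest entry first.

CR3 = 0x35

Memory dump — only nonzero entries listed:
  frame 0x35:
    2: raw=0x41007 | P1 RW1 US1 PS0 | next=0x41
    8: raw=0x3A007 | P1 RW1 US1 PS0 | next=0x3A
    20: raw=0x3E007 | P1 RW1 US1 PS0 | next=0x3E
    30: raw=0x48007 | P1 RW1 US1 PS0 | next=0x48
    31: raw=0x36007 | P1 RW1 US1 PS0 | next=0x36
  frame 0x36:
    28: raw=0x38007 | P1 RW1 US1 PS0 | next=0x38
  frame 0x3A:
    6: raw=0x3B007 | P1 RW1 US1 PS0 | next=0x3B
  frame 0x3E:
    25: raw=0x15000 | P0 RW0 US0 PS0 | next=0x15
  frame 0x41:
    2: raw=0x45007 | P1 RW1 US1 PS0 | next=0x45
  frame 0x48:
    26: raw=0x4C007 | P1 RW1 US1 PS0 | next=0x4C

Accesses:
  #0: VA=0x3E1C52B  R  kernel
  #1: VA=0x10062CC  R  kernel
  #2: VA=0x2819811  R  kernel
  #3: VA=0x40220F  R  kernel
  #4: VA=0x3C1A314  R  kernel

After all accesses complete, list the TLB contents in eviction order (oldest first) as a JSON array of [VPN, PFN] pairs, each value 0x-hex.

Walk each access:
#0 VA=0x3E1C52B (r,kernel):
  L0 @0x35[31] → 0x36007  P=1,RW=1,US=1,PS=0
  L1 @0x36[28] → 0x38007  P=1,RW=1,US=1,PS=0
  → PA=0x3852B  (2 entries read)
#1 VA=0x10062CC (r,kernel):
  L0 @0x35[8] → 0x3A007  P=1,RW=1,US=1,PS=0
  L1 @0x3A[6] → 0x3B007  P=1,RW=1,US=1,PS=0
  → PA=0x3B2CC  (2 entries read)
#2 VA=0x2819811 (r,kernel):
  L0 @0x35[20] → 0x3E007  P=1,RW=1,US=1,PS=0
  L1 @0x3E[25] → 0x15000  P=0,RW=0,US=0,PS=0
  → PAGE_NOT_PRESENT  (2 entries read)
#3 VA=0x40220F (r,kernel):
  L0 @0x35[2] → 0x41007  P=1,RW=1,US=1,PS=0
  L1 @0x41[2] → 0x45007  P=1,RW=1,US=1,PS=0
  → PA=0x4520F  (2 entries read)
#4 VA=0x3C1A314 (r,kernel):
  L0 @0x35[30] → 0x48007  P=1,RW=1,US=1,PS=0
  L1 @0x48[26] → 0x4C007  P=1,RW=1,US=1,PS=0
  → PA=0x4C314  (2 entries read)

TLB: [["0x402", "0x45"], ["0x3C1A", "0x4C"]]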